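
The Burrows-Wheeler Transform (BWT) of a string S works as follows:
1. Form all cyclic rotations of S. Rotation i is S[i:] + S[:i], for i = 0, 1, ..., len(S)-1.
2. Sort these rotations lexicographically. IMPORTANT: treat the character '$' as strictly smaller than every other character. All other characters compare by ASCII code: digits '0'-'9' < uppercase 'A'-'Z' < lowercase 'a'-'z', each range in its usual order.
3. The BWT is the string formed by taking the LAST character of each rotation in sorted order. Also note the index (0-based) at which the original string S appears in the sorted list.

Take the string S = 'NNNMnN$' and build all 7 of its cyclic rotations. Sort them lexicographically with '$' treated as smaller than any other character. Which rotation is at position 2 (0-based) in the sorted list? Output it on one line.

Answer: N$NNNMn

Derivation:
All 7 rotations (rotation i = S[i:]+S[:i]):
  rot[0] = NNNMnN$
  rot[1] = NNMnN$N
  rot[2] = NMnN$NN
  rot[3] = MnN$NNN
  rot[4] = nN$NNNM
  rot[5] = N$NNNMn
  rot[6] = $NNNMnN
Sorted (with $ < everything):
  sorted[0] = $NNNMnN
  sorted[1] = MnN$NNN
  sorted[2] = N$NNNMn
  sorted[3] = NMnN$NN
  sorted[4] = NNMnN$N
  sorted[5] = NNNMnN$
  sorted[6] = nN$NNNM
sorted[2] = N$NNNMn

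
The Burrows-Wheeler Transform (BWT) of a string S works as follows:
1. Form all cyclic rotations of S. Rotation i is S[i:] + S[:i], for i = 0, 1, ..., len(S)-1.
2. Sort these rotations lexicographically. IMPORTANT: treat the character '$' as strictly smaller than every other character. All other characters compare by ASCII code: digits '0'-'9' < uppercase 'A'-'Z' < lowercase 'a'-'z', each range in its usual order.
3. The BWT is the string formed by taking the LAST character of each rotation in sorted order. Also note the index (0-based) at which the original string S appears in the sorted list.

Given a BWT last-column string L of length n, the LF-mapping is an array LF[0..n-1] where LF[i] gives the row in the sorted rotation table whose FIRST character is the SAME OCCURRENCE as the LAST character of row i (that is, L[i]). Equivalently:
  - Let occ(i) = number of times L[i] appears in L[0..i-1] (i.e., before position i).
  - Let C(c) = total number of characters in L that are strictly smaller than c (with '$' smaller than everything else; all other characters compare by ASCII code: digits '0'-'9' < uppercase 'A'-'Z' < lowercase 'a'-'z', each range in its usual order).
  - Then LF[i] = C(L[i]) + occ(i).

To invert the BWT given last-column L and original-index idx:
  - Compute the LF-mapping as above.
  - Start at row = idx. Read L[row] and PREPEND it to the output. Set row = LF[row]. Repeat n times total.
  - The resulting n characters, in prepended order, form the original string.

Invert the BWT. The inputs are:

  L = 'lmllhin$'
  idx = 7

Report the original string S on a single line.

LF mapping: 3 6 4 5 1 2 7 0
Walk LF starting at row 7, prepending L[row]:
  step 1: row=7, L[7]='$', prepend. Next row=LF[7]=0
  step 2: row=0, L[0]='l', prepend. Next row=LF[0]=3
  step 3: row=3, L[3]='l', prepend. Next row=LF[3]=5
  step 4: row=5, L[5]='i', prepend. Next row=LF[5]=2
  step 5: row=2, L[2]='l', prepend. Next row=LF[2]=4
  step 6: row=4, L[4]='h', prepend. Next row=LF[4]=1
  step 7: row=1, L[1]='m', prepend. Next row=LF[1]=6
  step 8: row=6, L[6]='n', prepend. Next row=LF[6]=7
Reversed output: nmhlill$

Answer: nmhlill$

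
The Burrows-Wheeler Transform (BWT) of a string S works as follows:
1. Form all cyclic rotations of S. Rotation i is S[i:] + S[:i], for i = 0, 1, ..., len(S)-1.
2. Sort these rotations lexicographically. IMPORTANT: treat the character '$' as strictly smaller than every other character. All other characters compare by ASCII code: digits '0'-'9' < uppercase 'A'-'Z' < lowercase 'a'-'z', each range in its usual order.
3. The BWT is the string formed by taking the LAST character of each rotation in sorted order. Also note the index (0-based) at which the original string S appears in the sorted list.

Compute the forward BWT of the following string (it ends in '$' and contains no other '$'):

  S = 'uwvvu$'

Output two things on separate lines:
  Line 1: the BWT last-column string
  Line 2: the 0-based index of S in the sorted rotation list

Answer: uv$vwu
2

Derivation:
All 6 rotations (rotation i = S[i:]+S[:i]):
  rot[0] = uwvvu$
  rot[1] = wvvu$u
  rot[2] = vvu$uw
  rot[3] = vu$uwv
  rot[4] = u$uwvv
  rot[5] = $uwvvu
Sorted (with $ < everything):
  sorted[0] = $uwvvu  (last char: 'u')
  sorted[1] = u$uwvv  (last char: 'v')
  sorted[2] = uwvvu$  (last char: '$')
  sorted[3] = vu$uwv  (last char: 'v')
  sorted[4] = vvu$uw  (last char: 'w')
  sorted[5] = wvvu$u  (last char: 'u')
Last column: uv$vwu
Original string S is at sorted index 2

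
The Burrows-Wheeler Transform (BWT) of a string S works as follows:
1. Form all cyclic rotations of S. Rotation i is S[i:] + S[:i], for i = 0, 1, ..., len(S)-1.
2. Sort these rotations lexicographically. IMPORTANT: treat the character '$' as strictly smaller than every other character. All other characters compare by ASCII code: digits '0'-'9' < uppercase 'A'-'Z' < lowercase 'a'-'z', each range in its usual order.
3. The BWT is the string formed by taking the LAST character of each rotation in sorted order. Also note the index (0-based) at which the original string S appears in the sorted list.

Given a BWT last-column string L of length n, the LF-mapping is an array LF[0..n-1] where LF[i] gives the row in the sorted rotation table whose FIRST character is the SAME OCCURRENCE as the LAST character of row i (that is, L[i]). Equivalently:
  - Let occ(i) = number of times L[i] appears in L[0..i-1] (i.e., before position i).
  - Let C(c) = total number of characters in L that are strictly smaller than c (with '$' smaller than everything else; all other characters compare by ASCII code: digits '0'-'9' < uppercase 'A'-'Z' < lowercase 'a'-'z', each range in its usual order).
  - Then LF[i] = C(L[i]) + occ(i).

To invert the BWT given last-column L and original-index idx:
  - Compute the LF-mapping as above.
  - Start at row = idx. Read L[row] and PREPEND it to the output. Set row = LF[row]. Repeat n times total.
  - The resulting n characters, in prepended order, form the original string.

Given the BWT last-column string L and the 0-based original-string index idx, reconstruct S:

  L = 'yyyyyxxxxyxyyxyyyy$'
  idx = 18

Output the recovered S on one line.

LF mapping: 7 8 9 10 11 1 2 3 4 12 5 13 14 6 15 16 17 18 0
Walk LF starting at row 18, prepending L[row]:
  step 1: row=18, L[18]='$', prepend. Next row=LF[18]=0
  step 2: row=0, L[0]='y', prepend. Next row=LF[0]=7
  step 3: row=7, L[7]='x', prepend. Next row=LF[7]=3
  step 4: row=3, L[3]='y', prepend. Next row=LF[3]=10
  step 5: row=10, L[10]='x', prepend. Next row=LF[10]=5
  step 6: row=5, L[5]='x', prepend. Next row=LF[5]=1
  step 7: row=1, L[1]='y', prepend. Next row=LF[1]=8
  step 8: row=8, L[8]='x', prepend. Next row=LF[8]=4
  step 9: row=4, L[4]='y', prepend. Next row=LF[4]=11
  step 10: row=11, L[11]='y', prepend. Next row=LF[11]=13
  step 11: row=13, L[13]='x', prepend. Next row=LF[13]=6
  step 12: row=6, L[6]='x', prepend. Next row=LF[6]=2
  step 13: row=2, L[2]='y', prepend. Next row=LF[2]=9
  step 14: row=9, L[9]='y', prepend. Next row=LF[9]=12
  step 15: row=12, L[12]='y', prepend. Next row=LF[12]=14
  step 16: row=14, L[14]='y', prepend. Next row=LF[14]=15
  step 17: row=15, L[15]='y', prepend. Next row=LF[15]=16
  step 18: row=16, L[16]='y', prepend. Next row=LF[16]=17
  step 19: row=17, L[17]='y', prepend. Next row=LF[17]=18
Reversed output: yyyyyyyxxyyxyxxyxy$

Answer: yyyyyyyxxyyxyxxyxy$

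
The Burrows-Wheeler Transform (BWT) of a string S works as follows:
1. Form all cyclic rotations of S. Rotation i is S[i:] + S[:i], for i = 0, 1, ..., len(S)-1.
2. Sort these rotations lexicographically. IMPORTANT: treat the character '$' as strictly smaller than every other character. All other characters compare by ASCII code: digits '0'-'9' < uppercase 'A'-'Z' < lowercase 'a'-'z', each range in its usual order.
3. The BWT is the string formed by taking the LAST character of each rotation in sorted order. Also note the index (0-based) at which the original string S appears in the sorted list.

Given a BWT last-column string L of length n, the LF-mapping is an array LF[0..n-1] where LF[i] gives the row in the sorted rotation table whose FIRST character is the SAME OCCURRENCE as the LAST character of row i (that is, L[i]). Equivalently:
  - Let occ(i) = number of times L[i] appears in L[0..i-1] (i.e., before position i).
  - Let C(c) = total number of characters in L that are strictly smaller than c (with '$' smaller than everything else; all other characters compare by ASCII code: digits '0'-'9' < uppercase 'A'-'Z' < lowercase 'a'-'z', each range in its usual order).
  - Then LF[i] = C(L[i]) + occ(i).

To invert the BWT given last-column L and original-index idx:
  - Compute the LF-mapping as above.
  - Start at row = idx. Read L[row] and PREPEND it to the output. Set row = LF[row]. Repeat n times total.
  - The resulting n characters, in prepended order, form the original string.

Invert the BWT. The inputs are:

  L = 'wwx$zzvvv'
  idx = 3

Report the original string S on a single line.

Answer: vzwvxvzw$

Derivation:
LF mapping: 4 5 6 0 7 8 1 2 3
Walk LF starting at row 3, prepending L[row]:
  step 1: row=3, L[3]='$', prepend. Next row=LF[3]=0
  step 2: row=0, L[0]='w', prepend. Next row=LF[0]=4
  step 3: row=4, L[4]='z', prepend. Next row=LF[4]=7
  step 4: row=7, L[7]='v', prepend. Next row=LF[7]=2
  step 5: row=2, L[2]='x', prepend. Next row=LF[2]=6
  step 6: row=6, L[6]='v', prepend. Next row=LF[6]=1
  step 7: row=1, L[1]='w', prepend. Next row=LF[1]=5
  step 8: row=5, L[5]='z', prepend. Next row=LF[5]=8
  step 9: row=8, L[8]='v', prepend. Next row=LF[8]=3
Reversed output: vzwvxvzw$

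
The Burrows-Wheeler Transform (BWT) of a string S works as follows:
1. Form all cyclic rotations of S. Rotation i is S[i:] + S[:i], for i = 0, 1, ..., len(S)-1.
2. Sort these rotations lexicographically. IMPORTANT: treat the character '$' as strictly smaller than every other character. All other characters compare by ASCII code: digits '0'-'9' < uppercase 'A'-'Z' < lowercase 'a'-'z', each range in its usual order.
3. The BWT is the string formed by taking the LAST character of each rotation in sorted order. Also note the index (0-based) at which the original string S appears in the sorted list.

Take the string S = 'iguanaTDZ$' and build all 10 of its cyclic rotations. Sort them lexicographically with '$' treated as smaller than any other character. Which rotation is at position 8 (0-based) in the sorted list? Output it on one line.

Answer: naTDZ$igua

Derivation:
All 10 rotations (rotation i = S[i:]+S[:i]):
  rot[0] = iguanaTDZ$
  rot[1] = guanaTDZ$i
  rot[2] = uanaTDZ$ig
  rot[3] = anaTDZ$igu
  rot[4] = naTDZ$igua
  rot[5] = aTDZ$iguan
  rot[6] = TDZ$iguana
  rot[7] = DZ$iguanaT
  rot[8] = Z$iguanaTD
  rot[9] = $iguanaTDZ
Sorted (with $ < everything):
  sorted[0] = $iguanaTDZ
  sorted[1] = DZ$iguanaT
  sorted[2] = TDZ$iguana
  sorted[3] = Z$iguanaTD
  sorted[4] = aTDZ$iguan
  sorted[5] = anaTDZ$igu
  sorted[6] = guanaTDZ$i
  sorted[7] = iguanaTDZ$
  sorted[8] = naTDZ$igua
  sorted[9] = uanaTDZ$ig
sorted[8] = naTDZ$igua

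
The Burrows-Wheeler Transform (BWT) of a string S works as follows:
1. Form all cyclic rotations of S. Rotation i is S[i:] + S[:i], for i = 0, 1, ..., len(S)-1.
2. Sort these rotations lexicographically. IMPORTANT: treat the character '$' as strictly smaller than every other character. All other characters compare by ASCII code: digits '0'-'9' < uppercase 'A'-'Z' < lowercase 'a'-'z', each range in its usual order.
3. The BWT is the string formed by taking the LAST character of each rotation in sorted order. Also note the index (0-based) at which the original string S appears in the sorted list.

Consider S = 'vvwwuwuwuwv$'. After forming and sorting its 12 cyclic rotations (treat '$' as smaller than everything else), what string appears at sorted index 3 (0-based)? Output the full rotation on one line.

All 12 rotations (rotation i = S[i:]+S[:i]):
  rot[0] = vvwwuwuwuwv$
  rot[1] = vwwuwuwuwv$v
  rot[2] = wwuwuwuwv$vv
  rot[3] = wuwuwuwv$vvw
  rot[4] = uwuwuwv$vvww
  rot[5] = wuwuwv$vvwwu
  rot[6] = uwuwv$vvwwuw
  rot[7] = wuwv$vvwwuwu
  rot[8] = uwv$vvwwuwuw
  rot[9] = wv$vvwwuwuwu
  rot[10] = v$vvwwuwuwuw
  rot[11] = $vvwwuwuwuwv
Sorted (with $ < everything):
  sorted[0] = $vvwwuwuwuwv
  sorted[1] = uwuwuwv$vvww
  sorted[2] = uwuwv$vvwwuw
  sorted[3] = uwv$vvwwuwuw
  sorted[4] = v$vvwwuwuwuw
  sorted[5] = vvwwuwuwuwv$
  sorted[6] = vwwuwuwuwv$v
  sorted[7] = wuwuwuwv$vvw
  sorted[8] = wuwuwv$vvwwu
  sorted[9] = wuwv$vvwwuwu
  sorted[10] = wv$vvwwuwuwu
  sorted[11] = wwuwuwuwv$vv
sorted[3] = uwv$vvwwuwuw

Answer: uwv$vvwwuwuw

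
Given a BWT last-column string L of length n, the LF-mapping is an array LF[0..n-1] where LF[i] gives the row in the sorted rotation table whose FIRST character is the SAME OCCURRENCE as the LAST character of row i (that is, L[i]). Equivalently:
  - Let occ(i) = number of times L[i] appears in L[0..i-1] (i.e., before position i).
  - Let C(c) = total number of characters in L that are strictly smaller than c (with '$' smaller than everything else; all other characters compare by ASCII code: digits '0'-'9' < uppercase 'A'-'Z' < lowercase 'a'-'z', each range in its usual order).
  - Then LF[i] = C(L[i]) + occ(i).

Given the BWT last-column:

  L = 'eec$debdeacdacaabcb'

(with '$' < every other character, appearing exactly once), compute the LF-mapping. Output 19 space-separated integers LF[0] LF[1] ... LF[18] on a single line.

Answer: 15 16 8 0 12 17 5 13 18 1 9 14 2 10 3 4 6 11 7

Derivation:
Char counts: '$':1, 'a':4, 'b':3, 'c':4, 'd':3, 'e':4
C (first-col start): C('$')=0, C('a')=1, C('b')=5, C('c')=8, C('d')=12, C('e')=15
L[0]='e': occ=0, LF[0]=C('e')+0=15+0=15
L[1]='e': occ=1, LF[1]=C('e')+1=15+1=16
L[2]='c': occ=0, LF[2]=C('c')+0=8+0=8
L[3]='$': occ=0, LF[3]=C('$')+0=0+0=0
L[4]='d': occ=0, LF[4]=C('d')+0=12+0=12
L[5]='e': occ=2, LF[5]=C('e')+2=15+2=17
L[6]='b': occ=0, LF[6]=C('b')+0=5+0=5
L[7]='d': occ=1, LF[7]=C('d')+1=12+1=13
L[8]='e': occ=3, LF[8]=C('e')+3=15+3=18
L[9]='a': occ=0, LF[9]=C('a')+0=1+0=1
L[10]='c': occ=1, LF[10]=C('c')+1=8+1=9
L[11]='d': occ=2, LF[11]=C('d')+2=12+2=14
L[12]='a': occ=1, LF[12]=C('a')+1=1+1=2
L[13]='c': occ=2, LF[13]=C('c')+2=8+2=10
L[14]='a': occ=2, LF[14]=C('a')+2=1+2=3
L[15]='a': occ=3, LF[15]=C('a')+3=1+3=4
L[16]='b': occ=1, LF[16]=C('b')+1=5+1=6
L[17]='c': occ=3, LF[17]=C('c')+3=8+3=11
L[18]='b': occ=2, LF[18]=C('b')+2=5+2=7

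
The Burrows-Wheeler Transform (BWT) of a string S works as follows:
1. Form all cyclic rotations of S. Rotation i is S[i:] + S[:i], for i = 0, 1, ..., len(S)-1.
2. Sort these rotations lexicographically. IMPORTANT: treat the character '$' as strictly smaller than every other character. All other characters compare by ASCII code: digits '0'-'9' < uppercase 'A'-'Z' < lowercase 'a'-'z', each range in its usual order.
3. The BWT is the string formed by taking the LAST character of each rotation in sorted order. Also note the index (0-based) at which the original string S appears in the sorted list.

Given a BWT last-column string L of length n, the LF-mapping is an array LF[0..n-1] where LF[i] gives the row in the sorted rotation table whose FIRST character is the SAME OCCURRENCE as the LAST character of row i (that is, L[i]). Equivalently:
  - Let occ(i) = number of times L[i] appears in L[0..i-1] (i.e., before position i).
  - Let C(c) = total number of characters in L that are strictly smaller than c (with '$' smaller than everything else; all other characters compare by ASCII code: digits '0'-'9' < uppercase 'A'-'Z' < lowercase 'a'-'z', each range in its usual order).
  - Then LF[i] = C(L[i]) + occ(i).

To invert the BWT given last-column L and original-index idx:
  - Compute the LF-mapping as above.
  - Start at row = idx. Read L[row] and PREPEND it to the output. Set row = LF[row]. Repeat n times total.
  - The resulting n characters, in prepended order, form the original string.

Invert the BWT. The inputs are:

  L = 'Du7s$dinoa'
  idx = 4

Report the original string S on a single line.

Answer: dinosau7D$

Derivation:
LF mapping: 2 9 1 8 0 4 5 6 7 3
Walk LF starting at row 4, prepending L[row]:
  step 1: row=4, L[4]='$', prepend. Next row=LF[4]=0
  step 2: row=0, L[0]='D', prepend. Next row=LF[0]=2
  step 3: row=2, L[2]='7', prepend. Next row=LF[2]=1
  step 4: row=1, L[1]='u', prepend. Next row=LF[1]=9
  step 5: row=9, L[9]='a', prepend. Next row=LF[9]=3
  step 6: row=3, L[3]='s', prepend. Next row=LF[3]=8
  step 7: row=8, L[8]='o', prepend. Next row=LF[8]=7
  step 8: row=7, L[7]='n', prepend. Next row=LF[7]=6
  step 9: row=6, L[6]='i', prepend. Next row=LF[6]=5
  step 10: row=5, L[5]='d', prepend. Next row=LF[5]=4
Reversed output: dinosau7D$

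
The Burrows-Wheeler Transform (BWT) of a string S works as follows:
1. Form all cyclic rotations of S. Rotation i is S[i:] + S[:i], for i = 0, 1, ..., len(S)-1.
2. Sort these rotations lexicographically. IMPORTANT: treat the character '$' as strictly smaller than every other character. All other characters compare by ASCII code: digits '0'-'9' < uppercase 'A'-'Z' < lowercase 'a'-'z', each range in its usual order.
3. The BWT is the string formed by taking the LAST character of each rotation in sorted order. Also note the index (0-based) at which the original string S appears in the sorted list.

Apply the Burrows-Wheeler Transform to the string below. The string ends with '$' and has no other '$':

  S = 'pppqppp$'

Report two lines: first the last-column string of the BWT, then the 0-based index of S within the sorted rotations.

All 8 rotations (rotation i = S[i:]+S[:i]):
  rot[0] = pppqppp$
  rot[1] = ppqppp$p
  rot[2] = pqppp$pp
  rot[3] = qppp$ppp
  rot[4] = ppp$pppq
  rot[5] = pp$pppqp
  rot[6] = p$pppqpp
  rot[7] = $pppqppp
Sorted (with $ < everything):
  sorted[0] = $pppqppp  (last char: 'p')
  sorted[1] = p$pppqpp  (last char: 'p')
  sorted[2] = pp$pppqp  (last char: 'p')
  sorted[3] = ppp$pppq  (last char: 'q')
  sorted[4] = pppqppp$  (last char: '$')
  sorted[5] = ppqppp$p  (last char: 'p')
  sorted[6] = pqppp$pp  (last char: 'p')
  sorted[7] = qppp$ppp  (last char: 'p')
Last column: pppq$ppp
Original string S is at sorted index 4

Answer: pppq$ppp
4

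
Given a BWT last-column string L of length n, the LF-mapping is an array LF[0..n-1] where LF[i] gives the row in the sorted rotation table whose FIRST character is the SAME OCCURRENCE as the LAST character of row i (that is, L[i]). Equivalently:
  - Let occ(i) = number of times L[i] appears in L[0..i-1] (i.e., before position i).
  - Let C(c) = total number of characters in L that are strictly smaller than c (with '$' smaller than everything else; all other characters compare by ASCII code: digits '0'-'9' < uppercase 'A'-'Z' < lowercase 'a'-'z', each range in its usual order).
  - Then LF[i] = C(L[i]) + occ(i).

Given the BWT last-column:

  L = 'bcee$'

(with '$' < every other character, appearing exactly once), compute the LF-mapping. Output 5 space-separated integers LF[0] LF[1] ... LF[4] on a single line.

Answer: 1 2 3 4 0

Derivation:
Char counts: '$':1, 'b':1, 'c':1, 'e':2
C (first-col start): C('$')=0, C('b')=1, C('c')=2, C('e')=3
L[0]='b': occ=0, LF[0]=C('b')+0=1+0=1
L[1]='c': occ=0, LF[1]=C('c')+0=2+0=2
L[2]='e': occ=0, LF[2]=C('e')+0=3+0=3
L[3]='e': occ=1, LF[3]=C('e')+1=3+1=4
L[4]='$': occ=0, LF[4]=C('$')+0=0+0=0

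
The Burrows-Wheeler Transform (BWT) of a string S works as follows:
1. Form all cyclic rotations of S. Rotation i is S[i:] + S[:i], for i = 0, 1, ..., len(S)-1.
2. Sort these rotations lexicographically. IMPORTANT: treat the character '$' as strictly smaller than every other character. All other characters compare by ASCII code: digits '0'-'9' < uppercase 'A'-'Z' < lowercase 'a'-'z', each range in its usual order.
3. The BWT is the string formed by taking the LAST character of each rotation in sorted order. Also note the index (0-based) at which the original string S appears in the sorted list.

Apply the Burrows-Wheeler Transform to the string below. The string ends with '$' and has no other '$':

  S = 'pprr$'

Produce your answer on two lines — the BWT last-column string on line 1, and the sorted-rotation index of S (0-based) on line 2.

All 5 rotations (rotation i = S[i:]+S[:i]):
  rot[0] = pprr$
  rot[1] = prr$p
  rot[2] = rr$pp
  rot[3] = r$ppr
  rot[4] = $pprr
Sorted (with $ < everything):
  sorted[0] = $pprr  (last char: 'r')
  sorted[1] = pprr$  (last char: '$')
  sorted[2] = prr$p  (last char: 'p')
  sorted[3] = r$ppr  (last char: 'r')
  sorted[4] = rr$pp  (last char: 'p')
Last column: r$prp
Original string S is at sorted index 1

Answer: r$prp
1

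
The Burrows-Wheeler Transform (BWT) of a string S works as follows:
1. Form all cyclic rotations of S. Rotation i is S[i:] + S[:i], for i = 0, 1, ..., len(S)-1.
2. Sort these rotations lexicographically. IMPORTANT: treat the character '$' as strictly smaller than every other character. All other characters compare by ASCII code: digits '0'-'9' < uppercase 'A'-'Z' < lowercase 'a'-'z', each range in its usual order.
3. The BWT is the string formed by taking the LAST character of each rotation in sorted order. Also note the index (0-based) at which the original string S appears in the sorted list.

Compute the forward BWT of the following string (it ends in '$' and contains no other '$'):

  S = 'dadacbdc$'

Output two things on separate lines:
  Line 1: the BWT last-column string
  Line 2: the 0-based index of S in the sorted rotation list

All 9 rotations (rotation i = S[i:]+S[:i]):
  rot[0] = dadacbdc$
  rot[1] = adacbdc$d
  rot[2] = dacbdc$da
  rot[3] = acbdc$dad
  rot[4] = cbdc$dada
  rot[5] = bdc$dadac
  rot[6] = dc$dadacb
  rot[7] = c$dadacbd
  rot[8] = $dadacbdc
Sorted (with $ < everything):
  sorted[0] = $dadacbdc  (last char: 'c')
  sorted[1] = acbdc$dad  (last char: 'd')
  sorted[2] = adacbdc$d  (last char: 'd')
  sorted[3] = bdc$dadac  (last char: 'c')
  sorted[4] = c$dadacbd  (last char: 'd')
  sorted[5] = cbdc$dada  (last char: 'a')
  sorted[6] = dacbdc$da  (last char: 'a')
  sorted[7] = dadacbdc$  (last char: '$')
  sorted[8] = dc$dadacb  (last char: 'b')
Last column: cddcdaa$b
Original string S is at sorted index 7

Answer: cddcdaa$b
7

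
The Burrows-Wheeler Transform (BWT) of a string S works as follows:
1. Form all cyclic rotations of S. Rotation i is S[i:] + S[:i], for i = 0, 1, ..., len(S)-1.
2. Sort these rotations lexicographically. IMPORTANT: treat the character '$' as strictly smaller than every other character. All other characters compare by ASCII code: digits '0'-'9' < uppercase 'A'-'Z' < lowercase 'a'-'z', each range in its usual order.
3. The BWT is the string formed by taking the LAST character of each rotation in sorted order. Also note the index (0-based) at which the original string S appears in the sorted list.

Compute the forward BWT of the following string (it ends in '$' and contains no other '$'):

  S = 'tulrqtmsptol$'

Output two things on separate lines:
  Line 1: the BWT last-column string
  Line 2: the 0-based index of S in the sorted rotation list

All 13 rotations (rotation i = S[i:]+S[:i]):
  rot[0] = tulrqtmsptol$
  rot[1] = ulrqtmsptol$t
  rot[2] = lrqtmsptol$tu
  rot[3] = rqtmsptol$tul
  rot[4] = qtmsptol$tulr
  rot[5] = tmsptol$tulrq
  rot[6] = msptol$tulrqt
  rot[7] = sptol$tulrqtm
  rot[8] = ptol$tulrqtms
  rot[9] = tol$tulrqtmsp
  rot[10] = ol$tulrqtmspt
  rot[11] = l$tulrqtmspto
  rot[12] = $tulrqtmsptol
Sorted (with $ < everything):
  sorted[0] = $tulrqtmsptol  (last char: 'l')
  sorted[1] = l$tulrqtmspto  (last char: 'o')
  sorted[2] = lrqtmsptol$tu  (last char: 'u')
  sorted[3] = msptol$tulrqt  (last char: 't')
  sorted[4] = ol$tulrqtmspt  (last char: 't')
  sorted[5] = ptol$tulrqtms  (last char: 's')
  sorted[6] = qtmsptol$tulr  (last char: 'r')
  sorted[7] = rqtmsptol$tul  (last char: 'l')
  sorted[8] = sptol$tulrqtm  (last char: 'm')
  sorted[9] = tmsptol$tulrq  (last char: 'q')
  sorted[10] = tol$tulrqtmsp  (last char: 'p')
  sorted[11] = tulrqtmsptol$  (last char: '$')
  sorted[12] = ulrqtmsptol$t  (last char: 't')
Last column: louttsrlmqp$t
Original string S is at sorted index 11

Answer: louttsrlmqp$t
11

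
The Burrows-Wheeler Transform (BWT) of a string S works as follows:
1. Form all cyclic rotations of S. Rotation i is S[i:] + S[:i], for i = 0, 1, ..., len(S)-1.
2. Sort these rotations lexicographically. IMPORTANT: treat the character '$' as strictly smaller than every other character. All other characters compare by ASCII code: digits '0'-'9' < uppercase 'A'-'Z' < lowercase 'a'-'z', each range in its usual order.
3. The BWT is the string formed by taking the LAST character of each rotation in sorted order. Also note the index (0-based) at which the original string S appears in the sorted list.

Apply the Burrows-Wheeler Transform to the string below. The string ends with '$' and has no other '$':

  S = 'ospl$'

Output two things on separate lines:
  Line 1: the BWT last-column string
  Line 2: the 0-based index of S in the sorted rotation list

All 5 rotations (rotation i = S[i:]+S[:i]):
  rot[0] = ospl$
  rot[1] = spl$o
  rot[2] = pl$os
  rot[3] = l$osp
  rot[4] = $ospl
Sorted (with $ < everything):
  sorted[0] = $ospl  (last char: 'l')
  sorted[1] = l$osp  (last char: 'p')
  sorted[2] = ospl$  (last char: '$')
  sorted[3] = pl$os  (last char: 's')
  sorted[4] = spl$o  (last char: 'o')
Last column: lp$so
Original string S is at sorted index 2

Answer: lp$so
2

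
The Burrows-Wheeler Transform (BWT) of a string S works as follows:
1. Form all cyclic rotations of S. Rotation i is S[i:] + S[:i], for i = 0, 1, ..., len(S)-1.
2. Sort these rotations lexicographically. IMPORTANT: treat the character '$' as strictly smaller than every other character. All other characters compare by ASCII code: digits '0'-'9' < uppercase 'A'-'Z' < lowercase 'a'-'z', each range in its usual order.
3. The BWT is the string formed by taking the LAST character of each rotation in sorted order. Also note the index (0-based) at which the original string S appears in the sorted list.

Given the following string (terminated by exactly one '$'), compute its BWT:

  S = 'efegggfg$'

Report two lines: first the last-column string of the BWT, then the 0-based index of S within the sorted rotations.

All 9 rotations (rotation i = S[i:]+S[:i]):
  rot[0] = efegggfg$
  rot[1] = fegggfg$e
  rot[2] = egggfg$ef
  rot[3] = gggfg$efe
  rot[4] = ggfg$efeg
  rot[5] = gfg$efegg
  rot[6] = fg$efeggg
  rot[7] = g$efegggf
  rot[8] = $efegggfg
Sorted (with $ < everything):
  sorted[0] = $efegggfg  (last char: 'g')
  sorted[1] = efegggfg$  (last char: '$')
  sorted[2] = egggfg$ef  (last char: 'f')
  sorted[3] = fegggfg$e  (last char: 'e')
  sorted[4] = fg$efeggg  (last char: 'g')
  sorted[5] = g$efegggf  (last char: 'f')
  sorted[6] = gfg$efegg  (last char: 'g')
  sorted[7] = ggfg$efeg  (last char: 'g')
  sorted[8] = gggfg$efe  (last char: 'e')
Last column: g$fegfgge
Original string S is at sorted index 1

Answer: g$fegfgge
1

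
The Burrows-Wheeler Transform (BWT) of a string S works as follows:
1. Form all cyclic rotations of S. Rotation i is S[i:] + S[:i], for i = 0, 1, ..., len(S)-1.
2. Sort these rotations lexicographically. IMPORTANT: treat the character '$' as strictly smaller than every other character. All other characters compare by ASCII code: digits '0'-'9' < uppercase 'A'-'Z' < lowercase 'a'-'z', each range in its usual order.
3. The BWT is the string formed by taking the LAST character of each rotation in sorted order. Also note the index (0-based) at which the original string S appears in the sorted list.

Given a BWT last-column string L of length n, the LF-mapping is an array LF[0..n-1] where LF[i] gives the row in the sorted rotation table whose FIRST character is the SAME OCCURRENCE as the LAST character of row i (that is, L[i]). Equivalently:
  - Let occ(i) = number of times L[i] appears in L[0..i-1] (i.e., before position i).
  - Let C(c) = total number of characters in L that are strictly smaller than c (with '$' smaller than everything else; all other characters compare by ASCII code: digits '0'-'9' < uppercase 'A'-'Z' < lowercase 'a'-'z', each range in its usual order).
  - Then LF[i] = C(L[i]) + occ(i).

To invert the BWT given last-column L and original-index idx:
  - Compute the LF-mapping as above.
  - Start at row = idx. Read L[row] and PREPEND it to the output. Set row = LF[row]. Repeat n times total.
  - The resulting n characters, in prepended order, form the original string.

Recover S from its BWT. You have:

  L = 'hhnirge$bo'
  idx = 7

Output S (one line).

Answer: neighborh$

Derivation:
LF mapping: 4 5 7 6 9 3 2 0 1 8
Walk LF starting at row 7, prepending L[row]:
  step 1: row=7, L[7]='$', prepend. Next row=LF[7]=0
  step 2: row=0, L[0]='h', prepend. Next row=LF[0]=4
  step 3: row=4, L[4]='r', prepend. Next row=LF[4]=9
  step 4: row=9, L[9]='o', prepend. Next row=LF[9]=8
  step 5: row=8, L[8]='b', prepend. Next row=LF[8]=1
  step 6: row=1, L[1]='h', prepend. Next row=LF[1]=5
  step 7: row=5, L[5]='g', prepend. Next row=LF[5]=3
  step 8: row=3, L[3]='i', prepend. Next row=LF[3]=6
  step 9: row=6, L[6]='e', prepend. Next row=LF[6]=2
  step 10: row=2, L[2]='n', prepend. Next row=LF[2]=7
Reversed output: neighborh$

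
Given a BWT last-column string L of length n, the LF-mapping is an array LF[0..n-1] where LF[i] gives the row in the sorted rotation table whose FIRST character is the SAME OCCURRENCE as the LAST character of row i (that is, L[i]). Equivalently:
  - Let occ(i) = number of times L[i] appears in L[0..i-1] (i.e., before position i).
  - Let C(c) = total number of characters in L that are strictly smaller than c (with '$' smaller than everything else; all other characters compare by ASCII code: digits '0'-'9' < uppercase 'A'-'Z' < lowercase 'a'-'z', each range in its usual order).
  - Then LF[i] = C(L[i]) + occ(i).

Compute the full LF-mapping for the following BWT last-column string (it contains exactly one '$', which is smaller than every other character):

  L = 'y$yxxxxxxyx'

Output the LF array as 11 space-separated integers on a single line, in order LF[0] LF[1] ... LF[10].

Answer: 8 0 9 1 2 3 4 5 6 10 7

Derivation:
Char counts: '$':1, 'x':7, 'y':3
C (first-col start): C('$')=0, C('x')=1, C('y')=8
L[0]='y': occ=0, LF[0]=C('y')+0=8+0=8
L[1]='$': occ=0, LF[1]=C('$')+0=0+0=0
L[2]='y': occ=1, LF[2]=C('y')+1=8+1=9
L[3]='x': occ=0, LF[3]=C('x')+0=1+0=1
L[4]='x': occ=1, LF[4]=C('x')+1=1+1=2
L[5]='x': occ=2, LF[5]=C('x')+2=1+2=3
L[6]='x': occ=3, LF[6]=C('x')+3=1+3=4
L[7]='x': occ=4, LF[7]=C('x')+4=1+4=5
L[8]='x': occ=5, LF[8]=C('x')+5=1+5=6
L[9]='y': occ=2, LF[9]=C('y')+2=8+2=10
L[10]='x': occ=6, LF[10]=C('x')+6=1+6=7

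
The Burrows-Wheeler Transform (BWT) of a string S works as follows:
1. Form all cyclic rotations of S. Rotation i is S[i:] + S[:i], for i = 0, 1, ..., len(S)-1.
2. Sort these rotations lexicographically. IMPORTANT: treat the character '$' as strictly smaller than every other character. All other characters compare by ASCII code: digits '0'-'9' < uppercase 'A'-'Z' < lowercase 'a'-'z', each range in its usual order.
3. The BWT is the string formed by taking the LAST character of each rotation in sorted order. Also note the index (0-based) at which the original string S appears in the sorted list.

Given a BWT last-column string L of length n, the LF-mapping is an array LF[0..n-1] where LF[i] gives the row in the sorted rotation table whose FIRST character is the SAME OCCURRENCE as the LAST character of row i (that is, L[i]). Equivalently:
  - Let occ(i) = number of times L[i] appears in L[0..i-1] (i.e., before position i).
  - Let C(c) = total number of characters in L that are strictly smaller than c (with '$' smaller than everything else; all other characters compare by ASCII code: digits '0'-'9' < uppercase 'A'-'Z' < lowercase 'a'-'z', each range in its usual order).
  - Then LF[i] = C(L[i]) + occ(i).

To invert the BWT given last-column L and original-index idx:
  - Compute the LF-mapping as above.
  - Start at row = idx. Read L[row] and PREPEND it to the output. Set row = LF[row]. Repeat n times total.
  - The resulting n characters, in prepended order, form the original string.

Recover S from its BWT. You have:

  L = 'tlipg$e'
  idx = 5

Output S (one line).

Answer: piglet$

Derivation:
LF mapping: 6 4 3 5 2 0 1
Walk LF starting at row 5, prepending L[row]:
  step 1: row=5, L[5]='$', prepend. Next row=LF[5]=0
  step 2: row=0, L[0]='t', prepend. Next row=LF[0]=6
  step 3: row=6, L[6]='e', prepend. Next row=LF[6]=1
  step 4: row=1, L[1]='l', prepend. Next row=LF[1]=4
  step 5: row=4, L[4]='g', prepend. Next row=LF[4]=2
  step 6: row=2, L[2]='i', prepend. Next row=LF[2]=3
  step 7: row=3, L[3]='p', prepend. Next row=LF[3]=5
Reversed output: piglet$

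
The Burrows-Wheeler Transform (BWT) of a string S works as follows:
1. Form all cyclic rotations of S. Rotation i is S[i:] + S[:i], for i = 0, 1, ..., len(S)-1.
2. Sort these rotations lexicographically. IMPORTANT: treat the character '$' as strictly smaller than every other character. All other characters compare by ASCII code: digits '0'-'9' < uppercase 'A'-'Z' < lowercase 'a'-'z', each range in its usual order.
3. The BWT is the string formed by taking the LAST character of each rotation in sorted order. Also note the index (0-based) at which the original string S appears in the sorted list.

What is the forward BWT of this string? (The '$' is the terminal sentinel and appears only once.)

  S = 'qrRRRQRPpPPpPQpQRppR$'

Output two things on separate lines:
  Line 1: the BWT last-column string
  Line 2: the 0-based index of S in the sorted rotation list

All 21 rotations (rotation i = S[i:]+S[:i]):
  rot[0] = qrRRRQRPpPPpPQpQRppR$
  rot[1] = rRRRQRPpPPpPQpQRppR$q
  rot[2] = RRRQRPpPPpPQpQRppR$qr
  rot[3] = RRQRPpPPpPQpQRppR$qrR
  rot[4] = RQRPpPPpPQpQRppR$qrRR
  rot[5] = QRPpPPpPQpQRppR$qrRRR
  rot[6] = RPpPPpPQpQRppR$qrRRRQ
  rot[7] = PpPPpPQpQRppR$qrRRRQR
  rot[8] = pPPpPQpQRppR$qrRRRQRP
  rot[9] = PPpPQpQRppR$qrRRRQRPp
  rot[10] = PpPQpQRppR$qrRRRQRPpP
  rot[11] = pPQpQRppR$qrRRRQRPpPP
  rot[12] = PQpQRppR$qrRRRQRPpPPp
  rot[13] = QpQRppR$qrRRRQRPpPPpP
  rot[14] = pQRppR$qrRRRQRPpPPpPQ
  rot[15] = QRppR$qrRRRQRPpPPpPQp
  rot[16] = RppR$qrRRRQRPpPPpPQpQ
  rot[17] = ppR$qrRRRQRPpPPpPQpQR
  rot[18] = pR$qrRRRQRPpPPpPQpQRp
  rot[19] = R$qrRRRQRPpPPpPQpQRpp
  rot[20] = $qrRRRQRPpPPpPQpQRppR
Sorted (with $ < everything):
  sorted[0] = $qrRRRQRPpPPpPQpQRppR  (last char: 'R')
  sorted[1] = PPpPQpQRppR$qrRRRQRPp  (last char: 'p')
  sorted[2] = PQpQRppR$qrRRRQRPpPPp  (last char: 'p')
  sorted[3] = PpPPpPQpQRppR$qrRRRQR  (last char: 'R')
  sorted[4] = PpPQpQRppR$qrRRRQRPpP  (last char: 'P')
  sorted[5] = QRPpPPpPQpQRppR$qrRRR  (last char: 'R')
  sorted[6] = QRppR$qrRRRQRPpPPpPQp  (last char: 'p')
  sorted[7] = QpQRppR$qrRRRQRPpPPpP  (last char: 'P')
  sorted[8] = R$qrRRRQRPpPPpPQpQRpp  (last char: 'p')
  sorted[9] = RPpPPpPQpQRppR$qrRRRQ  (last char: 'Q')
  sorted[10] = RQRPpPPpPQpQRppR$qrRR  (last char: 'R')
  sorted[11] = RRQRPpPPpPQpQRppR$qrR  (last char: 'R')
  sorted[12] = RRRQRPpPPpPQpQRppR$qr  (last char: 'r')
  sorted[13] = RppR$qrRRRQRPpPPpPQpQ  (last char: 'Q')
  sorted[14] = pPPpPQpQRppR$qrRRRQRP  (last char: 'P')
  sorted[15] = pPQpQRppR$qrRRRQRPpPP  (last char: 'P')
  sorted[16] = pQRppR$qrRRRQRPpPPpPQ  (last char: 'Q')
  sorted[17] = pR$qrRRRQRPpPPpPQpQRp  (last char: 'p')
  sorted[18] = ppR$qrRRRQRPpPPpPQpQR  (last char: 'R')
  sorted[19] = qrRRRQRPpPPpPQpQRppR$  (last char: '$')
  sorted[20] = rRRRQRPpPPpPQpQRppR$q  (last char: 'q')
Last column: RppRPRpPpQRRrQPPQpR$q
Original string S is at sorted index 19

Answer: RppRPRpPpQRRrQPPQpR$q
19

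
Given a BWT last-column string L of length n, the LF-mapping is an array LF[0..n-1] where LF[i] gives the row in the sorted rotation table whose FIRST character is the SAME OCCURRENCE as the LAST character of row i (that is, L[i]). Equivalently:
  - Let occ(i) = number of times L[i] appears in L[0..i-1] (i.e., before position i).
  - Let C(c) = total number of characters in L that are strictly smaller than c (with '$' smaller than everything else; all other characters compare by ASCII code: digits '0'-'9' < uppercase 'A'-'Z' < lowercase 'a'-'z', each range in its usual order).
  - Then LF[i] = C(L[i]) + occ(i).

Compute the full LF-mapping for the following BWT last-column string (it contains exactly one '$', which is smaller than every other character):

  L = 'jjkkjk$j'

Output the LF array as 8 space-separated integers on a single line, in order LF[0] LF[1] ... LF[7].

Answer: 1 2 5 6 3 7 0 4

Derivation:
Char counts: '$':1, 'j':4, 'k':3
C (first-col start): C('$')=0, C('j')=1, C('k')=5
L[0]='j': occ=0, LF[0]=C('j')+0=1+0=1
L[1]='j': occ=1, LF[1]=C('j')+1=1+1=2
L[2]='k': occ=0, LF[2]=C('k')+0=5+0=5
L[3]='k': occ=1, LF[3]=C('k')+1=5+1=6
L[4]='j': occ=2, LF[4]=C('j')+2=1+2=3
L[5]='k': occ=2, LF[5]=C('k')+2=5+2=7
L[6]='$': occ=0, LF[6]=C('$')+0=0+0=0
L[7]='j': occ=3, LF[7]=C('j')+3=1+3=4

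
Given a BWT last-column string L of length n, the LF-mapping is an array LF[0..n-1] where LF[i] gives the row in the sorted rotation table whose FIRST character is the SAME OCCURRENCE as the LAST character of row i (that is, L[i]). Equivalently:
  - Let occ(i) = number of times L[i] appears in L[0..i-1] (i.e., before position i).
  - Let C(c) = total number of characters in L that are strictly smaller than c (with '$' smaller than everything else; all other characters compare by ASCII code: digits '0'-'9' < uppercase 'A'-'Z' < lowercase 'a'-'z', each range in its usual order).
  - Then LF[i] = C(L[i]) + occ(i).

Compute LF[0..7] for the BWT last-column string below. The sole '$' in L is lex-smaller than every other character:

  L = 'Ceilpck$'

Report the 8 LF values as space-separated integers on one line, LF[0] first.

Char counts: '$':1, 'C':1, 'c':1, 'e':1, 'i':1, 'k':1, 'l':1, 'p':1
C (first-col start): C('$')=0, C('C')=1, C('c')=2, C('e')=3, C('i')=4, C('k')=5, C('l')=6, C('p')=7
L[0]='C': occ=0, LF[0]=C('C')+0=1+0=1
L[1]='e': occ=0, LF[1]=C('e')+0=3+0=3
L[2]='i': occ=0, LF[2]=C('i')+0=4+0=4
L[3]='l': occ=0, LF[3]=C('l')+0=6+0=6
L[4]='p': occ=0, LF[4]=C('p')+0=7+0=7
L[5]='c': occ=0, LF[5]=C('c')+0=2+0=2
L[6]='k': occ=0, LF[6]=C('k')+0=5+0=5
L[7]='$': occ=0, LF[7]=C('$')+0=0+0=0

Answer: 1 3 4 6 7 2 5 0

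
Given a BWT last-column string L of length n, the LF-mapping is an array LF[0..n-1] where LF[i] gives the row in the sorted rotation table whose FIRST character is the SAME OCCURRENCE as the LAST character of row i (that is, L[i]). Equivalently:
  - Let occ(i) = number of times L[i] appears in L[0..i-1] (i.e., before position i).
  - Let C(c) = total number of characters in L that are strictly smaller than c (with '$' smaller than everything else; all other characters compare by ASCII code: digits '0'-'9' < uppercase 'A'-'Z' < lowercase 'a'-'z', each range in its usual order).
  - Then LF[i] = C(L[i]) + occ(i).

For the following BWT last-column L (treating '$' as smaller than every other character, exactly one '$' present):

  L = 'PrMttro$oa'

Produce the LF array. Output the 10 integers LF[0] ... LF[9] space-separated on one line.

Answer: 2 6 1 8 9 7 4 0 5 3

Derivation:
Char counts: '$':1, 'M':1, 'P':1, 'a':1, 'o':2, 'r':2, 't':2
C (first-col start): C('$')=0, C('M')=1, C('P')=2, C('a')=3, C('o')=4, C('r')=6, C('t')=8
L[0]='P': occ=0, LF[0]=C('P')+0=2+0=2
L[1]='r': occ=0, LF[1]=C('r')+0=6+0=6
L[2]='M': occ=0, LF[2]=C('M')+0=1+0=1
L[3]='t': occ=0, LF[3]=C('t')+0=8+0=8
L[4]='t': occ=1, LF[4]=C('t')+1=8+1=9
L[5]='r': occ=1, LF[5]=C('r')+1=6+1=7
L[6]='o': occ=0, LF[6]=C('o')+0=4+0=4
L[7]='$': occ=0, LF[7]=C('$')+0=0+0=0
L[8]='o': occ=1, LF[8]=C('o')+1=4+1=5
L[9]='a': occ=0, LF[9]=C('a')+0=3+0=3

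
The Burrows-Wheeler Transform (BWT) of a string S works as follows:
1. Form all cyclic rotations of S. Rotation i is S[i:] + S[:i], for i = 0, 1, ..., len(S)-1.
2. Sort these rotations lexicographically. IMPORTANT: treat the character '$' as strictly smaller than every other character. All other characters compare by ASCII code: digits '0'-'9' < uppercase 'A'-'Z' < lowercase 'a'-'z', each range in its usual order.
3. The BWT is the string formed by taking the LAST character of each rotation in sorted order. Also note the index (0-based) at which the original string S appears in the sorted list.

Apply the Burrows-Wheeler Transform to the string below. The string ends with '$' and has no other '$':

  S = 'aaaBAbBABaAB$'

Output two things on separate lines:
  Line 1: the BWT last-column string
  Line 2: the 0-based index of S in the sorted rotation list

All 13 rotations (rotation i = S[i:]+S[:i]):
  rot[0] = aaaBAbBABaAB$
  rot[1] = aaBAbBABaAB$a
  rot[2] = aBAbBABaAB$aa
  rot[3] = BAbBABaAB$aaa
  rot[4] = AbBABaAB$aaaB
  rot[5] = bBABaAB$aaaBA
  rot[6] = BABaAB$aaaBAb
  rot[7] = ABaAB$aaaBAbB
  rot[8] = BaAB$aaaBAbBA
  rot[9] = aAB$aaaBAbBAB
  rot[10] = AB$aaaBAbBABa
  rot[11] = B$aaaBAbBABaA
  rot[12] = $aaaBAbBABaAB
Sorted (with $ < everything):
  sorted[0] = $aaaBAbBABaAB  (last char: 'B')
  sorted[1] = AB$aaaBAbBABa  (last char: 'a')
  sorted[2] = ABaAB$aaaBAbB  (last char: 'B')
  sorted[3] = AbBABaAB$aaaB  (last char: 'B')
  sorted[4] = B$aaaBAbBABaA  (last char: 'A')
  sorted[5] = BABaAB$aaaBAb  (last char: 'b')
  sorted[6] = BAbBABaAB$aaa  (last char: 'a')
  sorted[7] = BaAB$aaaBAbBA  (last char: 'A')
  sorted[8] = aAB$aaaBAbBAB  (last char: 'B')
  sorted[9] = aBAbBABaAB$aa  (last char: 'a')
  sorted[10] = aaBAbBABaAB$a  (last char: 'a')
  sorted[11] = aaaBAbBABaAB$  (last char: '$')
  sorted[12] = bBABaAB$aaaBA  (last char: 'A')
Last column: BaBBAbaABaa$A
Original string S is at sorted index 11

Answer: BaBBAbaABaa$A
11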